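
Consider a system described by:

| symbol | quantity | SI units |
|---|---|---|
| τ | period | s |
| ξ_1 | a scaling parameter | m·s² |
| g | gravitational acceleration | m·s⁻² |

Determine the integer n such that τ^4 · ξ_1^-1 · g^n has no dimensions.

Balance the L exponent: (1)·n from g, plus 4·(0) − (1) = -1 from the rest, must sum to zero.
n − 1 = 0, so n = 1.

1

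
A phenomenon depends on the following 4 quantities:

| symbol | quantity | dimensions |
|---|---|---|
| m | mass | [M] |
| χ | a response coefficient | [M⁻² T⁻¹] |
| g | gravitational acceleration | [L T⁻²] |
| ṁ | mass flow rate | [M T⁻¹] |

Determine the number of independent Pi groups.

There are 4 variables and 3 base dimensions (M, L, T).
The dimension matrix has rank 3.
Independent dimensionless groups: 4 − 3 = 1.

1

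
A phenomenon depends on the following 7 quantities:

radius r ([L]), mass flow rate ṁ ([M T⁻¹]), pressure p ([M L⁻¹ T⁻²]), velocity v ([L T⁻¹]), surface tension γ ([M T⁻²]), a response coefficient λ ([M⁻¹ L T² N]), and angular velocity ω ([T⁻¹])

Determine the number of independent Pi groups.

3

There are 7 variables and 4 base dimensions (M, L, T, N).
The dimension matrix has rank 4.
Independent dimensionless groups: 7 − 4 = 3.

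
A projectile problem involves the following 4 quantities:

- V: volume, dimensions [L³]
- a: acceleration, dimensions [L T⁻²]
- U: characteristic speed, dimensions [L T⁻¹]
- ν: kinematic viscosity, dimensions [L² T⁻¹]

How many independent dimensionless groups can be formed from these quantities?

There are 4 variables and 2 base dimensions (L, T).
The dimension matrix has rank 2.
Independent dimensionless groups: 4 − 2 = 2.

2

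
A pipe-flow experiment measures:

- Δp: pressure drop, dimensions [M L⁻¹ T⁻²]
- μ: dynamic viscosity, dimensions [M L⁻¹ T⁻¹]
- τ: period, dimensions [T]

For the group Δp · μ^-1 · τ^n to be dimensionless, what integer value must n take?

Balance the T exponent: (1)·n from τ, plus (-2) − (-1) = -1 from the rest, must sum to zero.
n − 1 = 0, so n = 1.

1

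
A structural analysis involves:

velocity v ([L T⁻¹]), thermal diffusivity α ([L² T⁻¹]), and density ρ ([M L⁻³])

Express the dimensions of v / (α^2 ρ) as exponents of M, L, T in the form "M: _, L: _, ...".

M: -1, L: 0, T: 1

Collect each base-dimension exponent across the product:
  M: (0) − 2·(0) − (1) = -1
  L: (1) − 2·(2) − (-3) = 0
  T: (-1) − 2·(-1) − (0) = 1
So the dimensions are [M⁻¹ T].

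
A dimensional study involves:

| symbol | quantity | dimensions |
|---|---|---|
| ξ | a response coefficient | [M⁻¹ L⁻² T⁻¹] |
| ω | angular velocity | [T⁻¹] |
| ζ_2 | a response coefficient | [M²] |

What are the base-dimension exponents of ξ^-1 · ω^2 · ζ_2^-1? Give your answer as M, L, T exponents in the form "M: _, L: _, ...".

Collect each base-dimension exponent across the product:
  M: −(-1) + 2·(0) − (2) = -1
  L: −(-2) + 2·(0) − (0) = 2
  T: −(-1) + 2·(-1) − (0) = -1
So the dimensions are [M⁻¹ L² T⁻¹].

M: -1, L: 2, T: -1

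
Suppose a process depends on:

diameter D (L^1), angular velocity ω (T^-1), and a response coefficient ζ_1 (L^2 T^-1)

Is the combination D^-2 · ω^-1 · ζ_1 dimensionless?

Sum the exponent of each base dimension across the product:
  L: −2·[D]_L − [ω]_L + [ζ_1]_L = −2·(1) − (0) + (2) = 0
  T: −2·[D]_T − [ω]_T + [ζ_1]_T = −2·(0) − (-1) + (-1) = 0
All base exponents vanish — dimensionless.

yes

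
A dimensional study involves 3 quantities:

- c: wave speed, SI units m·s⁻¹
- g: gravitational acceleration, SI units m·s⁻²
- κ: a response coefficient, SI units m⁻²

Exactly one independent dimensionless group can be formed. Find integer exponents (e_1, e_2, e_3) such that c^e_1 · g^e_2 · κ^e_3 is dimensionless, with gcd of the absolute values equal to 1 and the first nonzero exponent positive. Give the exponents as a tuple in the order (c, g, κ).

(4, -2, 1)

L: e_1·(1) + e_2·(1) + e_3·(-2) = 0
T: e_1·(-1) + e_2·(-2) + e_3·(0) = 0
Solving this homogeneous linear system for the smallest-integer solution (first nonzero entry positive) gives (4, -2, 1).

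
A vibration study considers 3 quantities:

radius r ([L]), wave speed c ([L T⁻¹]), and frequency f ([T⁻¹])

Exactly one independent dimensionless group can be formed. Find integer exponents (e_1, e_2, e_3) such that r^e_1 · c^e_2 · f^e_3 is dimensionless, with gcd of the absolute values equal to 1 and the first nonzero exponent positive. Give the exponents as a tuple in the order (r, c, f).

(1, -1, 1)

L: e_1·(1) + e_2·(1) + e_3·(0) = 0
T: e_1·(0) + e_2·(-1) + e_3·(-1) = 0
Solving this homogeneous linear system for the smallest-integer solution (first nonzero entry positive) gives (1, -1, 1).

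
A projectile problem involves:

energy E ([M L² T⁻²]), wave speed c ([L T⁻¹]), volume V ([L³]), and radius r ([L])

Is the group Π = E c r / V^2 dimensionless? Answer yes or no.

Sum the exponent of each base dimension across the product:
  M: [E]_M + [c]_M − 2·[V]_M + [r]_M = (1) + (0) − 2·(0) + (0) = 1
  L: [E]_L + [c]_L − 2·[V]_L + [r]_L = (2) + (1) − 2·(3) + (1) = -2
  T: [E]_T + [c]_T − 2·[V]_T + [r]_T = (-2) + (-1) − 2·(0) + (0) = -3
Net dimensions [M L⁻² T⁻³] ≠ [1] — not dimensionless.

no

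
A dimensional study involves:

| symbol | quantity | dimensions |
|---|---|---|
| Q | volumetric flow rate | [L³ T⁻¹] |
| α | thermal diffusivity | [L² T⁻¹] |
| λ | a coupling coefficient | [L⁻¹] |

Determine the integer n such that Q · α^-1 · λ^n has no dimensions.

1

Balance the L exponent: (-1)·n from λ, plus (3) − (2) = 1 from the rest, must sum to zero.
−n + 1 = 0, so n = 1.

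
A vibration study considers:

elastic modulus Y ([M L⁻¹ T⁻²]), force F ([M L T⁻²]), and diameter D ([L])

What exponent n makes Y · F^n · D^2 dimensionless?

Balance the M exponent: (1)·n from F, plus (1) + 2·(0) = 1 from the rest, must sum to zero.
n + 1 = 0, so n = -1.

-1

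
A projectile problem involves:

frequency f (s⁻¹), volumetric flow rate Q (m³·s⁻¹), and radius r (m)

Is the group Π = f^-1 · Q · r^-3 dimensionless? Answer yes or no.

yes

Sum the exponent of each base dimension across the product:
  L: −[f]_L + [Q]_L − 3·[r]_L = −(0) + (3) − 3·(1) = 0
  T: −[f]_T + [Q]_T − 3·[r]_T = −(-1) + (-1) − 3·(0) = 0
All base exponents vanish — dimensionless.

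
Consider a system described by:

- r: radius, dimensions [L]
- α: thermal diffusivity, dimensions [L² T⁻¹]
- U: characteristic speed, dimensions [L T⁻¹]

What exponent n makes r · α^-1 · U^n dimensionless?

1

Balance the L exponent: (1)·n from U, plus (1) − (2) = -1 from the rest, must sum to zero.
n − 1 = 0, so n = 1.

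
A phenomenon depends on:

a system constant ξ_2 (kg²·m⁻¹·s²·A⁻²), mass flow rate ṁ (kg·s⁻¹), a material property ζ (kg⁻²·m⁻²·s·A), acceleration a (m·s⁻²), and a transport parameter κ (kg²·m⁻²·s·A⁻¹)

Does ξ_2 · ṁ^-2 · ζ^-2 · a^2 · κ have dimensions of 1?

Sum the exponent of each base dimension across the product:
  M: [ξ_2]_M − 2·[ṁ]_M − 2·[ζ]_M + 2·[a]_M + [κ]_M = (2) − 2·(1) − 2·(-2) + 2·(0) + (2) = 6
  L: [ξ_2]_L − 2·[ṁ]_L − 2·[ζ]_L + 2·[a]_L + [κ]_L = (-1) − 2·(0) − 2·(-2) + 2·(1) + (-2) = 3
  T: [ξ_2]_T − 2·[ṁ]_T − 2·[ζ]_T + 2·[a]_T + [κ]_T = (2) − 2·(-1) − 2·(1) + 2·(-2) + (1) = -1
  I: [ξ_2]_I − 2·[ṁ]_I − 2·[ζ]_I + 2·[a]_I + [κ]_I = (-2) − 2·(0) − 2·(1) + 2·(0) + (-1) = -5
Net dimensions [M⁶ L³ T⁻¹ I⁻⁵] ≠ [1] — not dimensionless.

no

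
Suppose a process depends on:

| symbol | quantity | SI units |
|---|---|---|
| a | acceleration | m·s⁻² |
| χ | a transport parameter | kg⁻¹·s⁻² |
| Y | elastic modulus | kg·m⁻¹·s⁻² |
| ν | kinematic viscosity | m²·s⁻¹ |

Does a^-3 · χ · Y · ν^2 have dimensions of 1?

yes

Sum the exponent of each base dimension across the product:
  M: −3·[a]_M + [χ]_M + [Y]_M + 2·[ν]_M = −3·(0) + (-1) + (1) + 2·(0) = 0
  L: −3·[a]_L + [χ]_L + [Y]_L + 2·[ν]_L = −3·(1) + (0) + (-1) + 2·(2) = 0
  T: −3·[a]_T + [χ]_T + [Y]_T + 2·[ν]_T = −3·(-2) + (-2) + (-2) + 2·(-1) = 0
  I: −3·[a]_I + [χ]_I + [Y]_I + 2·[ν]_I = −3·(0) + (0) + (0) + 2·(0) = 0
All base exponents vanish — dimensionless.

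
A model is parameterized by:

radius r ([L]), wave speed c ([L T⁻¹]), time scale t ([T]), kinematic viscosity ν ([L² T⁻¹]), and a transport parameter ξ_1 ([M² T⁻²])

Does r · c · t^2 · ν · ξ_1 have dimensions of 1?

Sum the exponent of each base dimension across the product:
  M: [r]_M + [c]_M + 2·[t]_M + [ν]_M + [ξ_1]_M = (0) + (0) + 2·(0) + (0) + (2) = 2
  L: [r]_L + [c]_L + 2·[t]_L + [ν]_L + [ξ_1]_L = (1) + (1) + 2·(0) + (2) + (0) = 4
  T: [r]_T + [c]_T + 2·[t]_T + [ν]_T + [ξ_1]_T = (0) + (-1) + 2·(1) + (-1) + (-2) = -2
Net dimensions [M² L⁴ T⁻²] ≠ [1] — not dimensionless.

no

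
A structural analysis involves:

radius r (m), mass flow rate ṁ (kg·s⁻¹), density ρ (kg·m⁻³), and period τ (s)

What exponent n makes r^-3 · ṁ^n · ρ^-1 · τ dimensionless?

Balance the M exponent: (1)·n from ṁ, plus −3·(0) − (1) + (0) = -1 from the rest, must sum to zero.
n − 1 = 0, so n = 1.

1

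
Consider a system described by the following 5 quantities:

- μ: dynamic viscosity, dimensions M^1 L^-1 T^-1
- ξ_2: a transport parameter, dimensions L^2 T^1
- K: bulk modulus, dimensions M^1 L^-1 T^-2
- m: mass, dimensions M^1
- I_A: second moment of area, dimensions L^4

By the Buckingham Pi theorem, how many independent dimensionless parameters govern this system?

There are 5 variables and 3 base dimensions (M, L, T).
The dimension matrix has rank 3.
Independent dimensionless groups: 5 − 3 = 2.

2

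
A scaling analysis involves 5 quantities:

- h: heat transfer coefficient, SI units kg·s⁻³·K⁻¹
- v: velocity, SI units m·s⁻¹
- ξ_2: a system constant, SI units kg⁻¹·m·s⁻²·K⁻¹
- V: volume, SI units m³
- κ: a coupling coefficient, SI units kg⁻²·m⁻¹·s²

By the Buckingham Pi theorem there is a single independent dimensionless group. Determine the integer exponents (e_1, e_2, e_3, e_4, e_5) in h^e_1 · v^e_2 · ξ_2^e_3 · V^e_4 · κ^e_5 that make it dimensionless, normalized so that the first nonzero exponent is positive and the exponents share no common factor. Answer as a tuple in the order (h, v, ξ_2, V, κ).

M: e_1·(1) + e_2·(0) + e_3·(-1) + e_4·(0) + e_5·(-2) = 0
L: e_1·(0) + e_2·(1) + e_3·(1) + e_4·(3) + e_5·(-1) = 0
T: e_1·(-3) + e_2·(-1) + e_3·(-2) + e_4·(0) + e_5·(2) = 0
Θ: e_1·(-1) + e_2·(0) + e_3·(-1) + e_4·(0) + e_5·(0) = 0
Solving this homogeneous linear system for the smallest-integer solution (first nonzero entry positive) gives (3, 3, -3, 1, 3).

(3, 3, -3, 1, 3)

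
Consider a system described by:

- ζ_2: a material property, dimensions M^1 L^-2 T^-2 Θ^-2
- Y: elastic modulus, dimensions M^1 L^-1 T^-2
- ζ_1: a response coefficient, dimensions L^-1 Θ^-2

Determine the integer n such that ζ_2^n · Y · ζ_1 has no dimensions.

Balance the M exponent: (1)·n from ζ_2, plus (1) + (0) = 1 from the rest, must sum to zero.
n + 1 = 0, so n = -1.

-1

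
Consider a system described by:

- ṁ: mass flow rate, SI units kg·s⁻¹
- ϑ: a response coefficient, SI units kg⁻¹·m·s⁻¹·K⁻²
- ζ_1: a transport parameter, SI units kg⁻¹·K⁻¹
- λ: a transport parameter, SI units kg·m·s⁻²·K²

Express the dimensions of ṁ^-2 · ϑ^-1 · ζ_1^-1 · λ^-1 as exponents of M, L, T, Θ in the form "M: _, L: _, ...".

M: -1, L: -2, T: 5, Θ: 1

Collect each base-dimension exponent across the product:
  M: −2·(1) − (-1) − (-1) − (1) = -1
  L: −2·(0) − (1) − (0) − (1) = -2
  T: −2·(-1) − (-1) − (0) − (-2) = 5
  Θ: −2·(0) − (-2) − (-1) − (2) = 1
So the dimensions are [M⁻¹ L⁻² T⁵ Θ].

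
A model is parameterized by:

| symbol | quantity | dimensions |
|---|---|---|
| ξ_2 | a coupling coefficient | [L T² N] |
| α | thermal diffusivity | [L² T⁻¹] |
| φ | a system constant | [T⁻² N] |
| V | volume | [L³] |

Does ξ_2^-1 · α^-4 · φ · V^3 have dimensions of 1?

Sum the exponent of each base dimension across the product:
  M: −[ξ_2]_M − 4·[α]_M + [φ]_M + 3·[V]_M = −(0) − 4·(0) + (0) + 3·(0) = 0
  L: −[ξ_2]_L − 4·[α]_L + [φ]_L + 3·[V]_L = −(1) − 4·(2) + (0) + 3·(3) = 0
  T: −[ξ_2]_T − 4·[α]_T + [φ]_T + 3·[V]_T = −(2) − 4·(-1) + (-2) + 3·(0) = 0
  N: −[ξ_2]_N − 4·[α]_N + [φ]_N + 3·[V]_N = −(1) − 4·(0) + (1) + 3·(0) = 0
All base exponents vanish — dimensionless.

yes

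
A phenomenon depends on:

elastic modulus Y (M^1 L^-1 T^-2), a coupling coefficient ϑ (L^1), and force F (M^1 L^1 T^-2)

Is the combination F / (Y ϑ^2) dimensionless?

yes

Sum the exponent of each base dimension across the product:
  M: −[Y]_M − 2·[ϑ]_M + [F]_M = −(1) − 2·(0) + (1) = 0
  L: −[Y]_L − 2·[ϑ]_L + [F]_L = −(-1) − 2·(1) + (1) = 0
  T: −[Y]_T − 2·[ϑ]_T + [F]_T = −(-2) − 2·(0) + (-2) = 0
All base exponents vanish — dimensionless.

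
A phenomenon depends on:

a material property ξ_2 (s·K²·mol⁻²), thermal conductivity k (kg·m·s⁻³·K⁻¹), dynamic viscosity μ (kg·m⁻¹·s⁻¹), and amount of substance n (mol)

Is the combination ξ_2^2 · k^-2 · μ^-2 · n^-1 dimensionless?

Sum the exponent of each base dimension across the product:
  M: 2·[ξ_2]_M − 2·[k]_M − 2·[μ]_M − [n]_M = 2·(0) − 2·(1) − 2·(1) − (0) = -4
  L: 2·[ξ_2]_L − 2·[k]_L − 2·[μ]_L − [n]_L = 2·(0) − 2·(1) − 2·(-1) − (0) = 0
  T: 2·[ξ_2]_T − 2·[k]_T − 2·[μ]_T − [n]_T = 2·(1) − 2·(-3) − 2·(-1) − (0) = 10
  Θ: 2·[ξ_2]_Θ − 2·[k]_Θ − 2·[μ]_Θ − [n]_Θ = 2·(2) − 2·(-1) − 2·(0) − (0) = 6
  N: 2·[ξ_2]_N − 2·[k]_N − 2·[μ]_N − [n]_N = 2·(-2) − 2·(0) − 2·(0) − (1) = -5
Net dimensions [M⁻⁴ T¹⁰ Θ⁶ N⁻⁵] ≠ [1] — not dimensionless.

no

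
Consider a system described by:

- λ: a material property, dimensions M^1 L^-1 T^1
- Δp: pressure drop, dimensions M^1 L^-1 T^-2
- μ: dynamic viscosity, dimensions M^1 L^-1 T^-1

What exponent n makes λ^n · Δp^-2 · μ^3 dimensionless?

Balance the M exponent: (1)·n from λ, plus −2·(1) + 3·(1) = 1 from the rest, must sum to zero.
n + 1 = 0, so n = -1.

-1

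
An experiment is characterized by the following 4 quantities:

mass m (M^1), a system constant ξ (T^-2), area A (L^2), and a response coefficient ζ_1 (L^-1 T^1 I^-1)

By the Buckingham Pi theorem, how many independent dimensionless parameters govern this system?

There are 4 variables and 4 base dimensions (M, L, T, I).
The dimension matrix has rank 4.
Independent dimensionless groups: 4 − 4 = 0.

0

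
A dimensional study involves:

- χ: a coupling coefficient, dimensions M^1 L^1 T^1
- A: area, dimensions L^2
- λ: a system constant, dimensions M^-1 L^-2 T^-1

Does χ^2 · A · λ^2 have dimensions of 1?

Sum the exponent of each base dimension across the product:
  M: 2·[χ]_M + [A]_M + 2·[λ]_M = 2·(1) + (0) + 2·(-1) = 0
  L: 2·[χ]_L + [A]_L + 2·[λ]_L = 2·(1) + (2) + 2·(-2) = 0
  T: 2·[χ]_T + [A]_T + 2·[λ]_T = 2·(1) + (0) + 2·(-1) = 0
All base exponents vanish — dimensionless.

yes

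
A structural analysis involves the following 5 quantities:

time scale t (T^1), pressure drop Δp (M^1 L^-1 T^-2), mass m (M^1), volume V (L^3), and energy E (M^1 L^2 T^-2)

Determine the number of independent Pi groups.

2

There are 5 variables and 3 base dimensions (M, L, T).
The dimension matrix has rank 3.
Independent dimensionless groups: 5 − 3 = 2.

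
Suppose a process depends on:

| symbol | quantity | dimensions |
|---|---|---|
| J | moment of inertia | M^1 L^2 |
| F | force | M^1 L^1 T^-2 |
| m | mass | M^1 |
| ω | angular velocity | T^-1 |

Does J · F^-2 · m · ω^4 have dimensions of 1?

yes

Sum the exponent of each base dimension across the product:
  M: [J]_M − 2·[F]_M + [m]_M + 4·[ω]_M = (1) − 2·(1) + (1) + 4·(0) = 0
  L: [J]_L − 2·[F]_L + [m]_L + 4·[ω]_L = (2) − 2·(1) + (0) + 4·(0) = 0
  T: [J]_T − 2·[F]_T + [m]_T + 4·[ω]_T = (0) − 2·(-2) + (0) + 4·(-1) = 0
  Θ: [J]_Θ − 2·[F]_Θ + [m]_Θ + 4·[ω]_Θ = (0) − 2·(0) + (0) + 4·(0) = 0
All base exponents vanish — dimensionless.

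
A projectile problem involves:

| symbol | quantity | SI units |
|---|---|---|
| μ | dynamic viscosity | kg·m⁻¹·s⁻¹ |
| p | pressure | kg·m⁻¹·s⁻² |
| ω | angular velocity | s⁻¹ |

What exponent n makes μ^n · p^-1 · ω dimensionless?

Balance the M exponent: (1)·n from μ, plus −(1) + (0) = -1 from the rest, must sum to zero.
n − 1 = 0, so n = 1.

1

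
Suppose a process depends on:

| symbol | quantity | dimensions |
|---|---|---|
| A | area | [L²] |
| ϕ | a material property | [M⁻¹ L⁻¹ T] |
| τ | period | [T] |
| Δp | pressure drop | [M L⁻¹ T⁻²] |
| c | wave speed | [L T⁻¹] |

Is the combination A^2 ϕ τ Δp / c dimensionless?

Sum the exponent of each base dimension across the product:
  M: 2·[A]_M + [ϕ]_M + [τ]_M + [Δp]_M − [c]_M = 2·(0) + (-1) + (0) + (1) − (0) = 0
  L: 2·[A]_L + [ϕ]_L + [τ]_L + [Δp]_L − [c]_L = 2·(2) + (-1) + (0) + (-1) − (1) = 1
  T: 2·[A]_T + [ϕ]_T + [τ]_T + [Δp]_T − [c]_T = 2·(0) + (1) + (1) + (-2) − (-1) = 1
Net dimensions [L T] ≠ [1] — not dimensionless.

no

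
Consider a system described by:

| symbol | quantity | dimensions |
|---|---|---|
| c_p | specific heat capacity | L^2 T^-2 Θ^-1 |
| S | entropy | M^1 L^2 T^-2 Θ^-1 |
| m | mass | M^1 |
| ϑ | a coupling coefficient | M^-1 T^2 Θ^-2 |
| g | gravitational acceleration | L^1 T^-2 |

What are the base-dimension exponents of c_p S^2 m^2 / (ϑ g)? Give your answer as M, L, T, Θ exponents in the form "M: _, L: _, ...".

M: 5, L: 5, T: -6, Θ: -1

Collect each base-dimension exponent across the product:
  M: (0) + 2·(1) + 2·(1) − (-1) − (0) = 5
  L: (2) + 2·(2) + 2·(0) − (0) − (1) = 5
  T: (-2) + 2·(-2) + 2·(0) − (2) − (-2) = -6
  Θ: (-1) + 2·(-1) + 2·(0) − (-2) − (0) = -1
So the dimensions are [M⁵ L⁵ T⁻⁶ Θ⁻¹].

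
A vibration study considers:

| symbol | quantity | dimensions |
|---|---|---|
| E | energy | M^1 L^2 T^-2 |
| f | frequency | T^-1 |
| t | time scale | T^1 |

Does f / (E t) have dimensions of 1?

no

Sum the exponent of each base dimension across the product:
  M: −[E]_M + [f]_M − [t]_M = −(1) + (0) − (0) = -1
  L: −[E]_L + [f]_L − [t]_L = −(2) + (0) − (0) = -2
  T: −[E]_T + [f]_T − [t]_T = −(-2) + (-1) − (1) = 0
Net dimensions [M⁻¹ L⁻²] ≠ [1] — not dimensionless.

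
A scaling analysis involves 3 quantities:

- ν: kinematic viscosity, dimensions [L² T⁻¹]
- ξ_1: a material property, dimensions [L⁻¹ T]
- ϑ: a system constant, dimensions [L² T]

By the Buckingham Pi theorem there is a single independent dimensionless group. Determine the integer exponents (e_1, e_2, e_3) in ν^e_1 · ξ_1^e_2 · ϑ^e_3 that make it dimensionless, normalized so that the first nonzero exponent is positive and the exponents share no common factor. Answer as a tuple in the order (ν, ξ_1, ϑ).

L: e_1·(2) + e_2·(-1) + e_3·(2) = 0
T: e_1·(-1) + e_2·(1) + e_3·(1) = 0
Solving this homogeneous linear system for the smallest-integer solution (first nonzero entry positive) gives (3, 4, -1).

(3, 4, -1)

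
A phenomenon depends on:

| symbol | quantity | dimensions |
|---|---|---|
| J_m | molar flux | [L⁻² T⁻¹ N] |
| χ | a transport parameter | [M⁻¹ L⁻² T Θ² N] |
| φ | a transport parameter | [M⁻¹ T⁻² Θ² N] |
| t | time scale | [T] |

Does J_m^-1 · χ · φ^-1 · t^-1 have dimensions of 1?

Sum the exponent of each base dimension across the product:
  M: −[J_m]_M + [χ]_M − [φ]_M − [t]_M = −(0) + (-1) − (-1) − (0) = 0
  L: −[J_m]_L + [χ]_L − [φ]_L − [t]_L = −(-2) + (-2) − (0) − (0) = 0
  T: −[J_m]_T + [χ]_T − [φ]_T − [t]_T = −(-1) + (1) − (-2) − (1) = 3
  Θ: −[J_m]_Θ + [χ]_Θ − [φ]_Θ − [t]_Θ = −(0) + (2) − (2) − (0) = 0
  N: −[J_m]_N + [χ]_N − [φ]_N − [t]_N = −(1) + (1) − (1) − (0) = -1
Net dimensions [T³ N⁻¹] ≠ [1] — not dimensionless.

no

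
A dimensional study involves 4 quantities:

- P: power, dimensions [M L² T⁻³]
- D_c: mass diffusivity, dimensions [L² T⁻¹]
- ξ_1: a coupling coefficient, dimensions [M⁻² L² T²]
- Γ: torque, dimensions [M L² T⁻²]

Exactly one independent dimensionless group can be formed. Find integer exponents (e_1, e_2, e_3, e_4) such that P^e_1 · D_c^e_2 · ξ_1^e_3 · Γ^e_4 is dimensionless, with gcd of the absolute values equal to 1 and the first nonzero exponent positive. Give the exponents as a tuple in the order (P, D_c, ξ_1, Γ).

M: e_1·(1) + e_2·(0) + e_3·(-2) + e_4·(1) = 0
L: e_1·(2) + e_2·(2) + e_3·(2) + e_4·(2) = 0
T: e_1·(-3) + e_2·(-1) + e_3·(2) + e_4·(-2) = 0
Solving this homogeneous linear system for the smallest-integer solution (first nonzero entry positive) gives (1, -3, 1, 1).

(1, -3, 1, 1)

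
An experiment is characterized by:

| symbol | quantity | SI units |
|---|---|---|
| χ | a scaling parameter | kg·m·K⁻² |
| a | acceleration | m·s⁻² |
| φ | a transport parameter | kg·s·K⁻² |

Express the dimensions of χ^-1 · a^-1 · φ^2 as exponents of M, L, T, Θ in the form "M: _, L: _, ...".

Collect each base-dimension exponent across the product:
  M: −(1) − (0) + 2·(1) = 1
  L: −(1) − (1) + 2·(0) = -2
  T: −(0) − (-2) + 2·(1) = 4
  Θ: −(-2) − (0) + 2·(-2) = -2
So the dimensions are [M L⁻² T⁴ Θ⁻²].

M: 1, L: -2, T: 4, Θ: -2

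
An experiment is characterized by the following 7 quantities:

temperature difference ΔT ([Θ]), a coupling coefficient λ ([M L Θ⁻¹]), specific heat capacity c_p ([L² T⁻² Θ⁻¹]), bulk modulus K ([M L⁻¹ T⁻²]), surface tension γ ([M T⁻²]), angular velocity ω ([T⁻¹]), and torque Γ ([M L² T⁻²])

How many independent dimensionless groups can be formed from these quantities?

There are 7 variables and 4 base dimensions (M, L, T, Θ).
The dimension matrix has rank 4.
Independent dimensionless groups: 7 − 4 = 3.

3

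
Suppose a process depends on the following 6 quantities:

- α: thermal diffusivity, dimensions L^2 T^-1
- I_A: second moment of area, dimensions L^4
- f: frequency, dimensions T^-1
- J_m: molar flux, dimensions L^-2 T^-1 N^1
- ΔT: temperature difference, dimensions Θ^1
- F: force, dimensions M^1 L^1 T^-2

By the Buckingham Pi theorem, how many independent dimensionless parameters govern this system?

There are 6 variables and 5 base dimensions (M, L, T, Θ, N).
The dimension matrix has rank 5.
Independent dimensionless groups: 6 − 5 = 1.

1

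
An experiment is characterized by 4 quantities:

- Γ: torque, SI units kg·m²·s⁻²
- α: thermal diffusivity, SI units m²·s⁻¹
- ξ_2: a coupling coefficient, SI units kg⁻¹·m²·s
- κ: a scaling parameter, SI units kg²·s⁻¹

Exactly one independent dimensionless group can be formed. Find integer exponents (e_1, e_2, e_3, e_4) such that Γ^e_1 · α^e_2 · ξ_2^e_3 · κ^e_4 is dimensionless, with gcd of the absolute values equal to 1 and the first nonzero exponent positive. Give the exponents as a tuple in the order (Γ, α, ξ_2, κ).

(3, -4, 1, -1)

M: e_1·(1) + e_2·(0) + e_3·(-1) + e_4·(2) = 0
L: e_1·(2) + e_2·(2) + e_3·(2) + e_4·(0) = 0
T: e_1·(-2) + e_2·(-1) + e_3·(1) + e_4·(-1) = 0
Solving this homogeneous linear system for the smallest-integer solution (first nonzero entry positive) gives (3, -4, 1, -1).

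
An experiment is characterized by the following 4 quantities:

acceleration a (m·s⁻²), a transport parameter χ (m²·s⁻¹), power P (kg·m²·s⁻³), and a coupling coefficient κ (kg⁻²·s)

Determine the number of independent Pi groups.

1

There are 4 variables and 3 base dimensions (M, L, T).
The dimension matrix has rank 3.
Independent dimensionless groups: 4 − 3 = 1.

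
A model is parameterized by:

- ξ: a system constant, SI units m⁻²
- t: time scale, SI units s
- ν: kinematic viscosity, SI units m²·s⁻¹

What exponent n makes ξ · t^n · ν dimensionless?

1

Balance the T exponent: (1)·n from t, plus (0) + (-1) = -1 from the rest, must sum to zero.
n − 1 = 0, so n = 1.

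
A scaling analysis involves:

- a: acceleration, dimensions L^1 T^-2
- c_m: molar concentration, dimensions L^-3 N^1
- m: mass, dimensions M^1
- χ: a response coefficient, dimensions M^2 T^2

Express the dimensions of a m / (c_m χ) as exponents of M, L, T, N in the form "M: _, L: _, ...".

M: -1, L: 4, T: -4, N: -1

Collect each base-dimension exponent across the product:
  M: (0) − (0) + (1) − (2) = -1
  L: (1) − (-3) + (0) − (0) = 4
  T: (-2) − (0) + (0) − (2) = -4
  N: (0) − (1) + (0) − (0) = -1
So the dimensions are [M⁻¹ L⁴ T⁻⁴ N⁻¹].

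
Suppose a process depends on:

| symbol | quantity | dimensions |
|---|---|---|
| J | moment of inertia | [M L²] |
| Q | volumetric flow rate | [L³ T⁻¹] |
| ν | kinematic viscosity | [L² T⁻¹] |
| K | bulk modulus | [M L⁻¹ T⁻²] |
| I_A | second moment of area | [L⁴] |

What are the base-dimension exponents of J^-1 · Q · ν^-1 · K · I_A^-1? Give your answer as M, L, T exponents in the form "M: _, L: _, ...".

Collect each base-dimension exponent across the product:
  M: −(1) + (0) − (0) + (1) − (0) = 0
  L: −(2) + (3) − (2) + (-1) − (4) = -6
  T: −(0) + (-1) − (-1) + (-2) − (0) = -2
So the dimensions are [L⁻⁶ T⁻²].

M: 0, L: -6, T: -2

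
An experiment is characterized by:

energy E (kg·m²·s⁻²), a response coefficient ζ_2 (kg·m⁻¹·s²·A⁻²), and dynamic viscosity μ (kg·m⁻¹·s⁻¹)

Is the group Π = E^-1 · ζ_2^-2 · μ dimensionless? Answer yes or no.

Sum the exponent of each base dimension across the product:
  M: −[E]_M − 2·[ζ_2]_M + [μ]_M = −(1) − 2·(1) + (1) = -2
  L: −[E]_L − 2·[ζ_2]_L + [μ]_L = −(2) − 2·(-1) + (-1) = -1
  T: −[E]_T − 2·[ζ_2]_T + [μ]_T = −(-2) − 2·(2) + (-1) = -3
  I: −[E]_I − 2·[ζ_2]_I + [μ]_I = −(0) − 2·(-2) + (0) = 4
Net dimensions [M⁻² L⁻¹ T⁻³ I⁴] ≠ [1] — not dimensionless.

no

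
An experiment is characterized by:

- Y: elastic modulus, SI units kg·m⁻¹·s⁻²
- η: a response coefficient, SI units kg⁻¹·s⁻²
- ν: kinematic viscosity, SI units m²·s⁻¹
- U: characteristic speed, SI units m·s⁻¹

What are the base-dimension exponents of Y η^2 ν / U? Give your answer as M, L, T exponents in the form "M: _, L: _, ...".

M: -1, L: 0, T: -6

Collect each base-dimension exponent across the product:
  M: (1) + 2·(-1) + (0) − (0) = -1
  L: (-1) + 2·(0) + (2) − (1) = 0
  T: (-2) + 2·(-2) + (-1) − (-1) = -6
So the dimensions are [M⁻¹ T⁻⁶].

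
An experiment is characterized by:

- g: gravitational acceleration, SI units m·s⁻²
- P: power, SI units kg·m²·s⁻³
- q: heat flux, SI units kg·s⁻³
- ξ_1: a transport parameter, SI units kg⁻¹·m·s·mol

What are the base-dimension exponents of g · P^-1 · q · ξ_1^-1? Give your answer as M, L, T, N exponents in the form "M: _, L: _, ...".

M: 1, L: -2, T: -3, N: -1

Collect each base-dimension exponent across the product:
  M: (0) − (1) + (1) − (-1) = 1
  L: (1) − (2) + (0) − (1) = -2
  T: (-2) − (-3) + (-3) − (1) = -3
  N: (0) − (0) + (0) − (1) = -1
So the dimensions are [M L⁻² T⁻³ N⁻¹].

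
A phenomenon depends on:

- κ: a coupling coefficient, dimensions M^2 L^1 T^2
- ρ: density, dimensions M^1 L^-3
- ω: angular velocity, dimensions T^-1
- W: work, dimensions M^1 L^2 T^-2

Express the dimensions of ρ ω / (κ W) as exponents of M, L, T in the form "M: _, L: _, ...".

M: -2, L: -6, T: -1

Collect each base-dimension exponent across the product:
  M: −(2) + (1) + (0) − (1) = -2
  L: −(1) + (-3) + (0) − (2) = -6
  T: −(2) + (0) + (-1) − (-2) = -1
So the dimensions are [M⁻² L⁻⁶ T⁻¹].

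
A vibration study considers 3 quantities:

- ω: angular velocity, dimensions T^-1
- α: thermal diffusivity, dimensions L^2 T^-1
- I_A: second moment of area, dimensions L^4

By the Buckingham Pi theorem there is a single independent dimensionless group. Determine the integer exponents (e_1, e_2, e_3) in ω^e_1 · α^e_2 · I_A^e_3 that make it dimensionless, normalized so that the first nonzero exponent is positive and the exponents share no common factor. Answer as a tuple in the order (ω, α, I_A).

L: e_1·(0) + e_2·(2) + e_3·(4) = 0
T: e_1·(-1) + e_2·(-1) + e_3·(0) = 0
Solving this homogeneous linear system for the smallest-integer solution (first nonzero entry positive) gives (2, -2, 1).

(2, -2, 1)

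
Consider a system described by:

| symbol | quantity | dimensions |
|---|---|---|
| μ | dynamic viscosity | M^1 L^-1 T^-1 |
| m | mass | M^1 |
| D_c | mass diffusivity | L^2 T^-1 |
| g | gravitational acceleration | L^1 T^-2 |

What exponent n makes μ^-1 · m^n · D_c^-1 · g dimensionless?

1

Balance the M exponent: (1)·n from m, plus −(1) − (0) + (0) = -1 from the rest, must sum to zero.
n − 1 = 0, so n = 1.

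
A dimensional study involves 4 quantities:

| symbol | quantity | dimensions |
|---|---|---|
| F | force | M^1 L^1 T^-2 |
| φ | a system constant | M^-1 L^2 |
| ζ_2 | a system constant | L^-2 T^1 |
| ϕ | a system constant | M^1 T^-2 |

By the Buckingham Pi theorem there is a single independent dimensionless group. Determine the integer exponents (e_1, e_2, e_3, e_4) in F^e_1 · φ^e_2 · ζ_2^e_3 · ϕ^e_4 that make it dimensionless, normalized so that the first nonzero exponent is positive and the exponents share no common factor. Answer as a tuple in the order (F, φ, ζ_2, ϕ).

(2, 1, 2, -1)

M: e_1·(1) + e_2·(-1) + e_3·(0) + e_4·(1) = 0
L: e_1·(1) + e_2·(2) + e_3·(-2) + e_4·(0) = 0
T: e_1·(-2) + e_2·(0) + e_3·(1) + e_4·(-2) = 0
Solving this homogeneous linear system for the smallest-integer solution (first nonzero entry positive) gives (2, 1, 2, -1).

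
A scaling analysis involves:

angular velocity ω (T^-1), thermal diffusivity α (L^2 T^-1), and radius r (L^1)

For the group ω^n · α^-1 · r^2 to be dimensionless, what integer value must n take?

1

Balance the T exponent: (-1)·n from ω, plus −(-1) + 2·(0) = 1 from the rest, must sum to zero.
−n + 1 = 0, so n = 1.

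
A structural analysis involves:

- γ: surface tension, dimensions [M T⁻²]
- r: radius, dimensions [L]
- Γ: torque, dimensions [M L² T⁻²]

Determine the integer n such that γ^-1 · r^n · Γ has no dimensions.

Balance the L exponent: (1)·n from r, plus −(0) + (2) = 2 from the rest, must sum to zero.
n + 2 = 0, so n = -2.

-2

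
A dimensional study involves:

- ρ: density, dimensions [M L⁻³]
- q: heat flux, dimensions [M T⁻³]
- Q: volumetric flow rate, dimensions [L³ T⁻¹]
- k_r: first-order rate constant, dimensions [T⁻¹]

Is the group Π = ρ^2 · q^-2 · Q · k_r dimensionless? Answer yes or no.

Sum the exponent of each base dimension across the product:
  M: 2·[ρ]_M − 2·[q]_M + [Q]_M + [k_r]_M = 2·(1) − 2·(1) + (0) + (0) = 0
  L: 2·[ρ]_L − 2·[q]_L + [Q]_L + [k_r]_L = 2·(-3) − 2·(0) + (3) + (0) = -3
  T: 2·[ρ]_T − 2·[q]_T + [Q]_T + [k_r]_T = 2·(0) − 2·(-3) + (-1) + (-1) = 4
Net dimensions [L⁻³ T⁴] ≠ [1] — not dimensionless.

no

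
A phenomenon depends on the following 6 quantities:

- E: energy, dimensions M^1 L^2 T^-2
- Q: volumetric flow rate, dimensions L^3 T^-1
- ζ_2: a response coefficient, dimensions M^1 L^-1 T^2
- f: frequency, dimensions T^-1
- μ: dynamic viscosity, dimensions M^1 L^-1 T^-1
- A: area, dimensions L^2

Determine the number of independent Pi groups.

There are 6 variables and 3 base dimensions (M, L, T).
The dimension matrix has rank 3.
Independent dimensionless groups: 6 − 3 = 3.

3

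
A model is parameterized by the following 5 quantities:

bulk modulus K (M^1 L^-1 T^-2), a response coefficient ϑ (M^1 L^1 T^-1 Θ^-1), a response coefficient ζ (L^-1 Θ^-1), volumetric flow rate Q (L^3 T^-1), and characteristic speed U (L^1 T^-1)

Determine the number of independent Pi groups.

There are 5 variables and 4 base dimensions (M, L, T, Θ).
The dimension matrix has rank 4.
Independent dimensionless groups: 5 − 4 = 1.

1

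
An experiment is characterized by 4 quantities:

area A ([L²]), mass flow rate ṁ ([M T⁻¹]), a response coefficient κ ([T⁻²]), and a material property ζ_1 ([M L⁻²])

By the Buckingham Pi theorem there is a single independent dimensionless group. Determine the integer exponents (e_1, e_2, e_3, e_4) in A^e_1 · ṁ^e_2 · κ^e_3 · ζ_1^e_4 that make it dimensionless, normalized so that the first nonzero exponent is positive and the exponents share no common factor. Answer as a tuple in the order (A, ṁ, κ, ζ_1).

M: e_1·(0) + e_2·(1) + e_3·(0) + e_4·(1) = 0
L: e_1·(2) + e_2·(0) + e_3·(0) + e_4·(-2) = 0
T: e_1·(0) + e_2·(-1) + e_3·(-2) + e_4·(0) = 0
Solving this homogeneous linear system for the smallest-integer solution (first nonzero entry positive) gives (2, -2, 1, 2).

(2, -2, 1, 2)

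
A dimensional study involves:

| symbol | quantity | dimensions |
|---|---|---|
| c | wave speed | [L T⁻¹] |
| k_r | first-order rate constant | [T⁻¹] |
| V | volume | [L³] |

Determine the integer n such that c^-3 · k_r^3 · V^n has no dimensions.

Balance the L exponent: (3)·n from V, plus −3·(1) + 3·(0) = -3 from the rest, must sum to zero.
3n − 3 = 0, so n = 1.

1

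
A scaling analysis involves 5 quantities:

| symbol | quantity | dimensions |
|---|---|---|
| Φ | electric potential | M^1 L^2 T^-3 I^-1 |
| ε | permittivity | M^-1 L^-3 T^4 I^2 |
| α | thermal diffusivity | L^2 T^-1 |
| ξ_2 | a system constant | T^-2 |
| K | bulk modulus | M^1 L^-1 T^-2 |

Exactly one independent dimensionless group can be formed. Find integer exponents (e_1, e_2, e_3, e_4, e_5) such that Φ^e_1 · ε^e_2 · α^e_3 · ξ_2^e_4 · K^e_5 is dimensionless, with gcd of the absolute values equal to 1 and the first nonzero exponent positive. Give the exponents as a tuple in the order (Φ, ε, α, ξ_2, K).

M: e_1·(1) + e_2·(-1) + e_3·(0) + e_4·(0) + e_5·(1) = 0
L: e_1·(2) + e_2·(-3) + e_3·(2) + e_4·(0) + e_5·(-1) = 0
T: e_1·(-3) + e_2·(4) + e_3·(-1) + e_4·(-2) + e_5·(-2) = 0
I: e_1·(-1) + e_2·(2) + e_3·(0) + e_4·(0) + e_5·(0) = 0
Solving this homogeneous linear system for the smallest-integer solution (first nonzero entry positive) gives (4, 2, -2, 1, -2).

(4, 2, -2, 1, -2)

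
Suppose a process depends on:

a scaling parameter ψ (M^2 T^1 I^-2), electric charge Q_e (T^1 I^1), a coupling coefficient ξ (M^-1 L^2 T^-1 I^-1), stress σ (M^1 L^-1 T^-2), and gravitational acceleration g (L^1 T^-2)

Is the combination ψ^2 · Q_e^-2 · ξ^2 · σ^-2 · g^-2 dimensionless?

no

Sum the exponent of each base dimension across the product:
  M: 2·[ψ]_M − 2·[Q_e]_M + 2·[ξ]_M − 2·[σ]_M − 2·[g]_M = 2·(2) − 2·(0) + 2·(-1) − 2·(1) − 2·(0) = 0
  L: 2·[ψ]_L − 2·[Q_e]_L + 2·[ξ]_L − 2·[σ]_L − 2·[g]_L = 2·(0) − 2·(0) + 2·(2) − 2·(-1) − 2·(1) = 4
  T: 2·[ψ]_T − 2·[Q_e]_T + 2·[ξ]_T − 2·[σ]_T − 2·[g]_T = 2·(1) − 2·(1) + 2·(-1) − 2·(-2) − 2·(-2) = 6
  I: 2·[ψ]_I − 2·[Q_e]_I + 2·[ξ]_I − 2·[σ]_I − 2·[g]_I = 2·(-2) − 2·(1) + 2·(-1) − 2·(0) − 2·(0) = -8
Net dimensions [L⁴ T⁶ I⁻⁸] ≠ [1] — not dimensionless.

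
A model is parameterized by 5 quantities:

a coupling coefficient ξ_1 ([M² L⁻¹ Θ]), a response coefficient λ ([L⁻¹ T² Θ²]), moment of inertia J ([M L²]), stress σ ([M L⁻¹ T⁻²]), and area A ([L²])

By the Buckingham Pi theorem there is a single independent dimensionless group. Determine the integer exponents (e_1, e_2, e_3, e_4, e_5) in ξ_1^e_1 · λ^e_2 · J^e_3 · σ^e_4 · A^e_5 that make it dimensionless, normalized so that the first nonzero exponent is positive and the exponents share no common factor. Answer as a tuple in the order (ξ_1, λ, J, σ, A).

(2, -1, -3, -1, 3)

M: e_1·(2) + e_2·(0) + e_3·(1) + e_4·(1) + e_5·(0) = 0
L: e_1·(-1) + e_2·(-1) + e_3·(2) + e_4·(-1) + e_5·(2) = 0
T: e_1·(0) + e_2·(2) + e_3·(0) + e_4·(-2) + e_5·(0) = 0
Θ: e_1·(1) + e_2·(2) + e_3·(0) + e_4·(0) + e_5·(0) = 0
Solving this homogeneous linear system for the smallest-integer solution (first nonzero entry positive) gives (2, -1, -3, -1, 3).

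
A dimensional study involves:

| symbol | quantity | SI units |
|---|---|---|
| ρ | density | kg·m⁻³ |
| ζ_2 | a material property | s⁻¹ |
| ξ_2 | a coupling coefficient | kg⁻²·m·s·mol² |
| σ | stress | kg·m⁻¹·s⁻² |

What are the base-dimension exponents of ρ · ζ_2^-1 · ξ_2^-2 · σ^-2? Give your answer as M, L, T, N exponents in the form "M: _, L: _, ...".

Collect each base-dimension exponent across the product:
  M: (1) − (0) − 2·(-2) − 2·(1) = 3
  L: (-3) − (0) − 2·(1) − 2·(-1) = -3
  T: (0) − (-1) − 2·(1) − 2·(-2) = 3
  N: (0) − (0) − 2·(2) − 2·(0) = -4
So the dimensions are [M³ L⁻³ T³ N⁻⁴].

M: 3, L: -3, T: 3, N: -4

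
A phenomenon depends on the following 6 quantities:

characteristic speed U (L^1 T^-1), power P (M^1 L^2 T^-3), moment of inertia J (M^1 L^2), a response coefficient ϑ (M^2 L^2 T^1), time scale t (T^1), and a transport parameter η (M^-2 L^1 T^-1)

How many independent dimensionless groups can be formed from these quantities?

There are 6 variables and 3 base dimensions (M, L, T).
The dimension matrix has rank 3.
Independent dimensionless groups: 6 − 3 = 3.

3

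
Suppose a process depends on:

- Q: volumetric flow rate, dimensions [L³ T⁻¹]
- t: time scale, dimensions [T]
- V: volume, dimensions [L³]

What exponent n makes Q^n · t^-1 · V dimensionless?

-1

Balance the L exponent: (3)·n from Q, plus −(0) + (3) = 3 from the rest, must sum to zero.
3n + 3 = 0, so n = -1.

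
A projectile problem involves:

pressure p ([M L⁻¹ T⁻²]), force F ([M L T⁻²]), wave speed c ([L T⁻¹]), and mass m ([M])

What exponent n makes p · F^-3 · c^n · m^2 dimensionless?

4

Balance the L exponent: (1)·n from c, plus (-1) − 3·(1) + 2·(0) = -4 from the rest, must sum to zero.
n − 4 = 0, so n = 4.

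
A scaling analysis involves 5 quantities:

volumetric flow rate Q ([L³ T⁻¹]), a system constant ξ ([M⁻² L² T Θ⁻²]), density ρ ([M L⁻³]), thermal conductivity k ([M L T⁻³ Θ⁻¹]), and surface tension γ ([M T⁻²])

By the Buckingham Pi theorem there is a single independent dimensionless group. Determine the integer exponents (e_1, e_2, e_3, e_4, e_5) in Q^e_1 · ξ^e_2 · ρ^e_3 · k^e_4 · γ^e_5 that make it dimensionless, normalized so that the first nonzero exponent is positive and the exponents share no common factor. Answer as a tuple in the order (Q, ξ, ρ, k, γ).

M: e_1·(0) + e_2·(-2) + e_3·(1) + e_4·(1) + e_5·(1) = 0
L: e_1·(3) + e_2·(2) + e_3·(-3) + e_4·(1) + e_5·(0) = 0
T: e_1·(-1) + e_2·(1) + e_3·(0) + e_4·(-3) + e_5·(-2) = 0
Θ: e_1·(0) + e_2·(-2) + e_3·(0) + e_4·(-1) + e_5·(0) = 0
Solving this homogeneous linear system for the smallest-integer solution (first nonzero entry positive) gives (1, 1, 1, -2, 3).

(1, 1, 1, -2, 3)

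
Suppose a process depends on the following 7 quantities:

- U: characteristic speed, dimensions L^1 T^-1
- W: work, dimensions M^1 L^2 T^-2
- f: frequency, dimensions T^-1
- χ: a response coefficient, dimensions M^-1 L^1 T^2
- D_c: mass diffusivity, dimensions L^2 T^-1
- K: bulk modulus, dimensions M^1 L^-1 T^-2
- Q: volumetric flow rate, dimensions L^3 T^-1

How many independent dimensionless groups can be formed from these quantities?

4

There are 7 variables and 3 base dimensions (M, L, T).
The dimension matrix has rank 3.
Independent dimensionless groups: 7 − 3 = 4.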